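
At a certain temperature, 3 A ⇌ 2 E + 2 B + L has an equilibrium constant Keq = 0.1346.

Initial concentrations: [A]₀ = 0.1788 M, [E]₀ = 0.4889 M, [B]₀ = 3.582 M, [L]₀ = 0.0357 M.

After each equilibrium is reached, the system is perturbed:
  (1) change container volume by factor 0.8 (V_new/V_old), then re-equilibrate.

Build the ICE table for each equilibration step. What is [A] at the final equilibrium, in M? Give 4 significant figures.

[A]_eq = 0.354 M

Q₀ = 19.15 vs Keq = 0.1346 ⇒ Q>K, reverse
Step 1:
                    A           E           B           L
  Initial      0.1788      0.4889       3.582      0.0357
  Change        0.103    -0.06864    -0.06864    -0.03432
  Equil        0.2818      0.4203       3.513    0.001381
  solve Keq expr → x = -0.03432; check Q = 0.1346
Then change container volume by factor 0.8 (V_new/V_old).
Step 2:
                    A           E           B           L
  Initial      0.3522      0.5253       4.392    0.001726
  Change     0.001796   -0.001197   -0.001197 -5.9870e-04
  Equil         0.354      0.5241       4.391    0.001128
  solve Keq expr → x = -5.9870e-04; check Q = 0.1346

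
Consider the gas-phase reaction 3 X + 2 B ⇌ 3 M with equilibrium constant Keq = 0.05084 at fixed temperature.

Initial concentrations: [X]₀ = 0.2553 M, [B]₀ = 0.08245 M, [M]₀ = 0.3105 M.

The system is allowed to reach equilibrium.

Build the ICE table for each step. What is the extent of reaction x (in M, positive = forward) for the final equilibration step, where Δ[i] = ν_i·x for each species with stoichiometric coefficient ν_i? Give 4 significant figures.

Q₀ = 264.6 vs Keq = 0.05084 ⇒ Q>K, reverse
Step 1:
                   X          B          M
  Initial     0.2553    0.08245     0.3105
  Change      0.2393     0.1596    -0.2393
  Equil       0.4946      0.242    0.07116
  solve Keq expr → x = -0.07978; check Q = 0.05084

x = -0.07978 M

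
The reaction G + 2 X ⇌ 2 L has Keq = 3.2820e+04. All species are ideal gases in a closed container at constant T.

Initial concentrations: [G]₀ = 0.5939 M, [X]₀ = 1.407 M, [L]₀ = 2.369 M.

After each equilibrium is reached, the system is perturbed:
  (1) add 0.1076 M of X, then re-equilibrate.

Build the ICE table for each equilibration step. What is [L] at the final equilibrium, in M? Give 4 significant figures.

[L]_eq = 3.55 M

Q₀ = 4.773 vs Keq = 3.2820e+04 ⇒ Q<K, forward
Step 1:
                  G         X         L
  I          0.5939     1.407     2.369
  C         -0.5869    -1.174     1.174
  E        0.007029    0.2333     3.543
  solve Keq expr → x = 0.5869; check Q = 3.2820e+04
Then add 0.1076 M of X.
Step 2:
                  G         X         L
  I        0.007029    0.3409     3.543
  C        -0.00358 -0.007161  0.007161
  E        0.003448    0.3337      3.55
  solve Keq expr → x = 0.00358; check Q = 3.2820e+04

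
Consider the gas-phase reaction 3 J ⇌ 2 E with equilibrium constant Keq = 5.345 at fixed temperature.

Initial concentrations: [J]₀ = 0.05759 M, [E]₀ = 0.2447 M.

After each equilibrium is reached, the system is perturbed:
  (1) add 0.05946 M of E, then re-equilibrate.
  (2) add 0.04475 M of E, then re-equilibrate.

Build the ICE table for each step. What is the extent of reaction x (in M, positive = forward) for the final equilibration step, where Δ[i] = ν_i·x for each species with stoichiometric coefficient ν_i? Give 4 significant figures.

x = -0.006602 M

Q₀ = 313.5 vs Keq = 5.345 ⇒ Q>K, reverse
Step 1:
                    J           E
  Initial     0.05759      0.2447
  Change       0.1161    -0.07738
  Equil        0.1737      0.1673
  solve Keq expr → x = -0.03869; check Q = 5.345
Then add 0.05946 M of E.
Step 2:
                    J           E
  Initial      0.1737      0.2268
  Change      0.02743    -0.01829
  Equil        0.2011      0.2085
  solve Keq expr → x = -0.009144; check Q = 5.345
Then add 0.04475 M of E.
Step 3:
                    J           E
  Initial      0.2011      0.2532
  Change      0.01981     -0.0132
  Equil        0.2209        0.24
  solve Keq expr → x = -0.006602; check Q = 5.345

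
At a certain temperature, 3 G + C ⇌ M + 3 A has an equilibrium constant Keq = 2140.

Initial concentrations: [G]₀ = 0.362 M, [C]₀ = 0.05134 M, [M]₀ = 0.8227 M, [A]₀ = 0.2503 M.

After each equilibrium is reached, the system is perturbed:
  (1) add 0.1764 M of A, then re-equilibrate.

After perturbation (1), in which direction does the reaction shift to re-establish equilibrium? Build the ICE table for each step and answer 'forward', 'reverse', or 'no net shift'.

Direction: reverse

Q₀ = 5.297 vs Keq = 2140 ⇒ Q<K, forward
Step 1:
                  G         C         M         A
  Initial     0.362   0.05134    0.8227    0.2503
  Change    -0.1464   -0.0488    0.0488    0.1464
  Equil      0.2156  0.002537    0.8715    0.3967
  solve Keq expr → x = 0.0488; check Q = 2140
Then add 0.1764 M of A.
Step 2:
                  G         C         M         A
  Initial    0.2156  0.002537    0.8715    0.5731
  Change    0.01097  0.003657 -0.003657  -0.01097
  Equil      0.2266  0.006194    0.8678    0.5621
  solve Keq expr → x = -0.003657; check Q = 2140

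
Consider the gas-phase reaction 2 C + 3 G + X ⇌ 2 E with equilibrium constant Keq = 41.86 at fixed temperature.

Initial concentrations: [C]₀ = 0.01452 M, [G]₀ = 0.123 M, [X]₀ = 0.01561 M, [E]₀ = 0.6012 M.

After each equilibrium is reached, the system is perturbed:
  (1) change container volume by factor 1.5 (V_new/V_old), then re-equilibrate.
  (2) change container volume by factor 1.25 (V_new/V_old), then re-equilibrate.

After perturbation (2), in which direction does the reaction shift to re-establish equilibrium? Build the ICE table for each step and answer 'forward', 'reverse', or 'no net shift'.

Q₀ = 5.9018e+07 vs Keq = 41.86 ⇒ Q>K, reverse
Step 1:
                    C           G           X           E
  Initial     0.01452       0.123     0.01561      0.6012
  Change       0.2854      0.4281      0.1427     -0.2854
  Equil        0.2999      0.5511      0.1583      0.3158
  solve Keq expr → x = -0.1427; check Q = 41.86
Then change container volume by factor 1.5 (V_new/V_old).
Step 2:
                    C           G           X           E
  Initial      0.1999      0.3674      0.1055      0.2105
  Change      0.04603     0.06905     0.02302    -0.04603
  Equil         0.246      0.4364      0.1286      0.1645
  solve Keq expr → x = -0.02302; check Q = 41.86
Then change container volume by factor 1.25 (V_new/V_old).
Step 3:
                    C           G           X           E
  Initial      0.1968      0.3491      0.1028      0.1316
  Change      0.02067     0.03101     0.01034    -0.02067
  Equil        0.2174      0.3802      0.1132      0.1109
  solve Keq expr → x = -0.01034; check Q = 41.86

Direction: reverse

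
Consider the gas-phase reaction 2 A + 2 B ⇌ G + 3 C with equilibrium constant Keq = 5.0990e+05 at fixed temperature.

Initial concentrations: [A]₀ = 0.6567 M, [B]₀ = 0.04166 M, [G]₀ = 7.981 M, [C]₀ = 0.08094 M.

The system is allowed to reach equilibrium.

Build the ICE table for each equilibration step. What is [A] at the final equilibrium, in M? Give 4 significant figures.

Q₀ = 5.654 vs Keq = 5.0990e+05 ⇒ Q<K, forward
Step 1:
                    A           B           G           C
  Initial      0.6567     0.04166       7.981     0.08094
  Change     -0.04131    -0.04131     0.02066     0.06197
  Equil        0.6154  3.4776e-04       8.002      0.1429
  solve Keq expr → x = 0.02066; check Q = 5.0990e+05

[A]_eq = 0.6154 M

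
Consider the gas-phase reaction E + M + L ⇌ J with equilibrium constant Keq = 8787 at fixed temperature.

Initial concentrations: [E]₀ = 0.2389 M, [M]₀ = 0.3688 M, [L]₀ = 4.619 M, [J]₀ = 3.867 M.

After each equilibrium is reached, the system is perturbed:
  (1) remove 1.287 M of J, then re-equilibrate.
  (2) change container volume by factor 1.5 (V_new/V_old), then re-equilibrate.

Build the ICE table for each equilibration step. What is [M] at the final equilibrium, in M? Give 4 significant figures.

Q₀ = 9.502 vs Keq = 8787 ⇒ Q<K, forward
Step 1:
                    E           M           L           J
  Initial      0.2389      0.3688       4.619       3.867
  Change      -0.2381     -0.2381     -0.2381      0.2381
  Equil    8.1581e-04      0.1307       4.381       4.105
  solve Keq expr → x = 0.2381; check Q = 8787
Then remove 1.287 M of J.
Step 2:
                    E           M           L           J
  Initial  8.1581e-04      0.1307       4.381       2.818
  Change  -2.5459e-04 -2.5459e-04 -2.5459e-04  2.5459e-04
  Equil    5.6122e-04      0.1305       4.381       2.818
  solve Keq expr → x = 2.5459e-04; check Q = 8787
Then change container volume by factor 1.5 (V_new/V_old).
Step 3:
                    E           M           L           J
  Initial  3.7415e-04     0.08697        2.92       1.879
  Change   4.6289e-04  4.6289e-04  4.6289e-04 -4.6289e-04
  Equil    8.3703e-04     0.08744       2.921       1.878
  solve Keq expr → x = -4.6289e-04; check Q = 8787

[M]_eq = 0.08744 M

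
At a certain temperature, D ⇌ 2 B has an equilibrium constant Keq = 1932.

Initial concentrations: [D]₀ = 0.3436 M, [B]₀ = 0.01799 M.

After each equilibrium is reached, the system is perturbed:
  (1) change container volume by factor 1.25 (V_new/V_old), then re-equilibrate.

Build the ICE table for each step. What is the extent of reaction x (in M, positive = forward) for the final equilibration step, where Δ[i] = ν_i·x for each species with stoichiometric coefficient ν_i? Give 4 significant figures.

x = 4.1076e-05 M

Q₀ = 9.4191e-04 vs Keq = 1932 ⇒ Q<K, forward
Step 1:
                    D           B
  init         0.3436     0.01799
  Δ           -0.3433      0.6867
  eq       2.5702e-04      0.7047
  solve Keq expr → x = 0.3433; check Q = 1932
Then change container volume by factor 1.25 (V_new/V_old).
Step 2:
                    D           B
  init     2.0562e-04      0.5637
  Δ       -4.1076e-05  8.2151e-05
  eq       1.6454e-04      0.5638
  solve Keq expr → x = 4.1076e-05; check Q = 1932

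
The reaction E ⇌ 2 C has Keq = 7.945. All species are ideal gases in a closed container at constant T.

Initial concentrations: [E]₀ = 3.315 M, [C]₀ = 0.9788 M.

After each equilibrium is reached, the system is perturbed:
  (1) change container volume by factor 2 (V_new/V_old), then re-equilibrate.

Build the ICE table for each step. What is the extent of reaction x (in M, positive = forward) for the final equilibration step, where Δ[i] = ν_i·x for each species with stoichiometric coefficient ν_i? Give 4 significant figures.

Q₀ = 0.289 vs Keq = 7.945 ⇒ Q<K, forward
Step 1:
                  E         C
  Initial     3.315    0.9788
  Change      -1.44     2.881
  Equil       1.875     3.859
  solve Keq expr → x = 1.44; check Q = 7.945
Then change container volume by factor 2 (V_new/V_old).
Step 2:
                  E         C
  Initial    0.9374      1.93
  Change    -0.2248    0.4496
  Equil      0.7125     2.379
  solve Keq expr → x = 0.2248; check Q = 7.945

x = 0.2248 M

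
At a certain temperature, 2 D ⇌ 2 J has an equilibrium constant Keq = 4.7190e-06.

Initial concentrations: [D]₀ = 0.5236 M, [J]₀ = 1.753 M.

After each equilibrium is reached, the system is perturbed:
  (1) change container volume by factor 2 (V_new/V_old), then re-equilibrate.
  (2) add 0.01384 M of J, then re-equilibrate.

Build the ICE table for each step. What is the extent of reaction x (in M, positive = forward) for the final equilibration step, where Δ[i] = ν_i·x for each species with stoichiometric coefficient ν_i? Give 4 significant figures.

x = -0.006905 M

Q₀ = 11.21 vs Keq = 4.7190e-06 ⇒ Q>K, reverse
Step 1:
                   D          J
  init        0.5236      1.753
  Δ            1.748     -1.748
  eq           2.272   0.004935
  solve Keq expr → x = -0.874; check Q = 4.7190e-06
Then change container volume by factor 2 (V_new/V_old).
Step 2:
                   D          J
  init         1.136   0.002467
  Δ                0          0
  eq           1.136   0.002467
  solve Keq expr → x = 0; check Q = 4.7190e-06
Then add 0.01384 M of J.
Step 3:
                   D          J
  init         1.136    0.01631
  Δ          0.01381   -0.01381
  eq            1.15   0.002497
  solve Keq expr → x = -0.006905; check Q = 4.7190e-06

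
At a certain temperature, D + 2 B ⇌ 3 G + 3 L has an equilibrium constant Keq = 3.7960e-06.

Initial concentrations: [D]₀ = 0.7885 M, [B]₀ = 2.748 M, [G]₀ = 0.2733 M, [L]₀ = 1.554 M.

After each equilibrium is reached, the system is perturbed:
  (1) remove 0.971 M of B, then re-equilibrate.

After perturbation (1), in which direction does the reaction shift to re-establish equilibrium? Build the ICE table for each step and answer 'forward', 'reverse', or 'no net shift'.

Q₀ = 0.01287 vs Keq = 3.7960e-06 ⇒ Q>K, reverse
Step 1:
                    D           B           G           L
  I            0.7885       2.748      0.2733       1.554
  C           0.08333      0.1667       -0.25       -0.25
  E            0.8718       2.915     0.02332       1.304
  solve Keq expr → x = -0.08333; check Q = 3.7960e-06
Then remove 0.971 M of B.
Step 2:
                    D           B           G           L
  I            0.8718       1.944     0.02332       1.304
  C          0.001804    0.003607   -0.005411   -0.005411
  E            0.8736       1.947     0.01791       1.299
  solve Keq expr → x = -0.001804; check Q = 3.7960e-06

Direction: reverse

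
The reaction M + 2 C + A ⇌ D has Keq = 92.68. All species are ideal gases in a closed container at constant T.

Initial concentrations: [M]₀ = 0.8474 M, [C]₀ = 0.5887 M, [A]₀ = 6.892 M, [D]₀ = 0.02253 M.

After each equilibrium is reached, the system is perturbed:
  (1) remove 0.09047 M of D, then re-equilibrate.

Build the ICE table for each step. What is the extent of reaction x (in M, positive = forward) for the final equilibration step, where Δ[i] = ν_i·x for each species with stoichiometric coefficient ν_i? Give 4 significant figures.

x = 0.002307 M

Q₀ = 0.01113 vs Keq = 92.68 ⇒ Q<K, forward
Step 1:
                  M         C         A         D
  Initial    0.8474    0.5887     6.892   0.02253
  Change    -0.2796   -0.5592   -0.2796    0.2796
  Equil      0.5678   0.02947     6.612    0.3021
  solve Keq expr → x = 0.2796; check Q = 92.68
Then remove 0.09047 M of D.
Step 2:
                  M         C         A         D
  Initial    0.5678   0.02947     6.612    0.2117
  Change  -0.002307 -0.004614 -0.002307  0.002307
  Equil      0.5655   0.02485      6.61     0.214
  solve Keq expr → x = 0.002307; check Q = 92.68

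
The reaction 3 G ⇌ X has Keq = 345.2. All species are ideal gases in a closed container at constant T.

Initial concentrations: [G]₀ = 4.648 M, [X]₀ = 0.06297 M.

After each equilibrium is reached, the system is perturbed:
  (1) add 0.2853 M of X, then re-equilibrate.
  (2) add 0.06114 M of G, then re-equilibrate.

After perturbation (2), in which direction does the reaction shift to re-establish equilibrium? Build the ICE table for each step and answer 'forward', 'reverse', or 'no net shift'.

Direction: forward

Q₀ = 6.2710e-04 vs Keq = 345.2 ⇒ Q<K, forward
Step 1:
                   G          X
  init         4.648    0.06297
  Δ           -4.483      1.494
  eq          0.1652      1.557
  solve Keq expr → x = 1.494; check Q = 345.2
Then add 0.2853 M of X.
Step 2:
                   G          X
  init        0.1652      1.843
  Δ         0.009431  -0.003144
  eq          0.1747      1.839
  solve Keq expr → x = -0.003144; check Q = 345.2
Then add 0.06114 M of G.
Step 3:
                   G          X
  init        0.2358      1.839
  Δ          -0.0605    0.02017
  eq          0.1753       1.86
  solve Keq expr → x = 0.02017; check Q = 345.2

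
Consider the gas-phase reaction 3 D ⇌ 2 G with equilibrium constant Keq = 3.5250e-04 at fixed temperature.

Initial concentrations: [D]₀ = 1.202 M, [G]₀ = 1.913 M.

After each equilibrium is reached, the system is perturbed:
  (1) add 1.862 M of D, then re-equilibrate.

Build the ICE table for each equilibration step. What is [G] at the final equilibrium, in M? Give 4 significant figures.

[G]_eq = 0.2464 M

Q₀ = 2.107 vs Keq = 3.5250e-04 ⇒ Q>K, reverse
Step 1:
                    D           G
  Initial       1.202       1.913
  Change        2.656      -1.771
  Equil         3.858      0.1423
  solve Keq expr → x = -0.8854; check Q = 3.5250e-04
Then add 1.862 M of D.
Step 2:
                    D           G
  Initial        5.72      0.1423
  Change      -0.1562      0.1041
  Equil         5.564      0.2464
  solve Keq expr → x = 0.05206; check Q = 3.5250e-04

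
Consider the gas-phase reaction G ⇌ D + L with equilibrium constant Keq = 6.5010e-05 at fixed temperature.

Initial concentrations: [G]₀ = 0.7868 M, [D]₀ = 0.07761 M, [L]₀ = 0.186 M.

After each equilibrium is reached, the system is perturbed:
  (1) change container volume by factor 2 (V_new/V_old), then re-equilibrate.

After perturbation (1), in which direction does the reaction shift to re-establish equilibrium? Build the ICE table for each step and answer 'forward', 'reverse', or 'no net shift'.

Q₀ = 0.01835 vs Keq = 6.5010e-05 ⇒ Q>K, reverse
Step 1:
                  G         D         L
  init       0.7868   0.07761     0.186
  Δ         0.07709  -0.07709  -0.07709
  eq         0.8639 5.1569e-04    0.1089
  solve Keq expr → x = -0.07709; check Q = 6.5010e-05
Then change container volume by factor 2 (V_new/V_old).
Step 2:
                  G         D         L
  init       0.4319 2.5785e-04   0.05445
  Δ       -2.5514e-04 2.5514e-04 2.5514e-04
  eq         0.4317 5.1298e-04   0.05471
  solve Keq expr → x = 2.5514e-04; check Q = 6.5010e-05

Direction: forward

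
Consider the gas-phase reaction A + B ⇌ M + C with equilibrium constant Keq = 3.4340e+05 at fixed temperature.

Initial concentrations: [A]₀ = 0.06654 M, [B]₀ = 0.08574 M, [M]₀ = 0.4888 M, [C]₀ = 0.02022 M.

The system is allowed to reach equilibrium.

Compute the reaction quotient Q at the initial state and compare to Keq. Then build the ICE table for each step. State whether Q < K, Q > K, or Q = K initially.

Q₀ = 1.732 vs Keq = 3.4340e+05 ⇒ Q<K, forward
Step 1:
                    A           B           M           C
  I           0.06654     0.08574      0.4888     0.02022
  C          -0.06653    -0.06653     0.06653     0.06653
  E        7.3041e-06     0.01921      0.5553     0.08675
  solve Keq expr → x = 0.06653; check Q = 3.4340e+05

Q₀ = 1.732; Q < K (proceeds forward)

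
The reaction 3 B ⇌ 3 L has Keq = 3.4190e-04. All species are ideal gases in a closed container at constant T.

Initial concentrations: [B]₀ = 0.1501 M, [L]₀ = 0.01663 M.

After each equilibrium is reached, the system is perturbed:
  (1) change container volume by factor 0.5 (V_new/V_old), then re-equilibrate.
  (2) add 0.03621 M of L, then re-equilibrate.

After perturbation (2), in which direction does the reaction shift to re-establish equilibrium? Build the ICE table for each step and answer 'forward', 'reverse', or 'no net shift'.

Direction: reverse

Q₀ = 0.00136 vs Keq = 3.4190e-04 ⇒ Q>K, reverse
Step 1:
                   B          L
  Initial     0.1501    0.01663
  Change    0.005733  -0.005733
  Equil       0.1558     0.0109
  solve Keq expr → x = -0.001911; check Q = 3.4190e-04
Then change container volume by factor 0.5 (V_new/V_old).
Step 2:
                   B          L
  Initial     0.3117    0.02179
  Change           0          0
  Equil       0.3117    0.02179
  solve Keq expr → x = 0; check Q = 3.4190e-04
Then add 0.03621 M of L.
Step 3:
                   B          L
  Initial     0.3117      0.058
  Change     0.03384   -0.03384
  Equil       0.3455    0.02416
  solve Keq expr → x = -0.01128; check Q = 3.4190e-04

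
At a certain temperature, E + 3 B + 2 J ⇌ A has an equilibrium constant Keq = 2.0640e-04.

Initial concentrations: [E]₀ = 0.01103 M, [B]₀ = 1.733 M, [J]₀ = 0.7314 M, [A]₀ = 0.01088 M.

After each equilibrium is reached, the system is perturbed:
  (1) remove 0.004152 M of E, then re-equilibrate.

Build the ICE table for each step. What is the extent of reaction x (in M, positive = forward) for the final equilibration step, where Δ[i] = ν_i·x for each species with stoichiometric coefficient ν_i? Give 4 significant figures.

x = -2.6733e-06 M

Q₀ = 0.3543 vs Keq = 2.0640e-04 ⇒ Q>K, reverse
Step 1:
                    E           B           J           A
  I           0.01103       1.733      0.7314     0.01088
  C           0.01087      0.0326     0.02173    -0.01087
  E            0.0219       1.766      0.7531  1.4109e-05
  solve Keq expr → x = -0.01087; check Q = 2.0640e-04
Then remove 0.004152 M of E.
Step 2:
                    E           B           J           A
  I           0.01774       1.766      0.7531  1.4109e-05
  C        2.6733e-06  8.0200e-06  5.3467e-06 -2.6733e-06
  E           0.01775       1.766      0.7531  1.1435e-05
  solve Keq expr → x = -2.6733e-06; check Q = 2.0640e-04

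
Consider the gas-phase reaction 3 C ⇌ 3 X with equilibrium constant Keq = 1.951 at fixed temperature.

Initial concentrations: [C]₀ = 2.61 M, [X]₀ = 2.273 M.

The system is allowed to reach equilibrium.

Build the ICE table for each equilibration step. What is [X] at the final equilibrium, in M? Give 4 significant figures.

Q₀ = 0.6605 vs Keq = 1.951 ⇒ Q<K, forward
Step 1:
                   C          X
  init          2.61      2.273
  Δ          -0.4393     0.4393
  eq           2.171      2.712
  solve Keq expr → x = 0.1464; check Q = 1.951

[X]_eq = 2.712 M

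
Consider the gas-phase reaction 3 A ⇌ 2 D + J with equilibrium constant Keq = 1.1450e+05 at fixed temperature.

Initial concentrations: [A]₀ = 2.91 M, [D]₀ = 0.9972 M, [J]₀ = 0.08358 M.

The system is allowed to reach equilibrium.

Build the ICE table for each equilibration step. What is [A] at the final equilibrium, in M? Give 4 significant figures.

Q₀ = 0.003373 vs Keq = 1.1450e+05 ⇒ Q<K, forward
Step 1:
                  A         D         J
  Initial      2.91    0.9972   0.08358
  Change     -2.867     1.912    0.9558
  Equil     0.04251     2.909     1.039
  solve Keq expr → x = 0.9558; check Q = 1.1450e+05

[A]_eq = 0.04251 M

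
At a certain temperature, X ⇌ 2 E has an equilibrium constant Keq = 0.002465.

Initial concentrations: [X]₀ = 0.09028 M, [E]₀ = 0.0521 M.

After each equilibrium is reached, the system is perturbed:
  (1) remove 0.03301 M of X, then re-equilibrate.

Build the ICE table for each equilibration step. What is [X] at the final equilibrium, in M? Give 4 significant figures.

[X]_eq = 0.07646 M

Q₀ = 0.03007 vs Keq = 0.002465 ⇒ Q>K, reverse
Step 1:
                    X           E
  I           0.09028      0.0521
  C           0.01789    -0.03577
  E            0.1082     0.01633
  solve Keq expr → x = -0.01789; check Q = 0.002465
Then remove 0.03301 M of X.
Step 2:
                    X           E
  I           0.07516     0.01633
  C            0.0013   -0.002601
  E           0.07646     0.01373
  solve Keq expr → x = -0.0013; check Q = 0.002465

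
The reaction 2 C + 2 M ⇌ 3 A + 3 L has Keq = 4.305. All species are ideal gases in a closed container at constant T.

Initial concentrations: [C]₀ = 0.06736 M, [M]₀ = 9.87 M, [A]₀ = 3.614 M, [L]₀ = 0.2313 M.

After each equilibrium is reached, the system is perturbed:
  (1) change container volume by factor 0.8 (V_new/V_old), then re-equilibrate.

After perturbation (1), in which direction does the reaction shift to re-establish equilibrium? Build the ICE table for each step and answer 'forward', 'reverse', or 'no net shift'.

Direction: reverse

Q₀ = 1.321 vs Keq = 4.305 ⇒ Q<K, forward
Step 1:
                   C          M          A          L
  init       0.06736       9.87      3.614     0.2313
  Δ         -0.02133   -0.02133      0.032      0.032
  eq         0.04603      9.849      3.646     0.2633
  solve Keq expr → x = 0.01067; check Q = 4.305
Then change container volume by factor 0.8 (V_new/V_old).
Step 2:
                   C          M          A          L
  init       0.05754      12.31      4.557     0.3291
  Δ         0.009432   0.009432   -0.01415   -0.01415
  eq         0.06697      12.32      4.543      0.315
  solve Keq expr → x = -0.004716; check Q = 4.305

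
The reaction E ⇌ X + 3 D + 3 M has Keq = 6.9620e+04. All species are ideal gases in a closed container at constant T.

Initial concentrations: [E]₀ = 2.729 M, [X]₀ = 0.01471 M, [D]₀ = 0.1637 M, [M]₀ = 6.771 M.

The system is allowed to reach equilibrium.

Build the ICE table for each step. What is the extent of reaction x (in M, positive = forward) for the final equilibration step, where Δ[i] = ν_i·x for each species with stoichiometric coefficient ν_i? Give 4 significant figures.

Q₀ = 0.00734 vs Keq = 6.9620e+04 ⇒ Q<K, forward
Step 1:
                   E          X          D          M
  Initial      2.729    0.01471     0.1637      6.771
  Change      -1.284      1.284      3.851      3.851
  Equil        1.445      1.298      4.014      10.62
  solve Keq expr → x = 1.284; check Q = 6.9620e+04

x = 1.284 M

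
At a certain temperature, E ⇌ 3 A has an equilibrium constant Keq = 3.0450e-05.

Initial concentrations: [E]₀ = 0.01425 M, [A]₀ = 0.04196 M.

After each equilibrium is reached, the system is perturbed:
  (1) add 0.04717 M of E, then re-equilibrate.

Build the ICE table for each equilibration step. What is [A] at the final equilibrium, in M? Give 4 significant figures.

[A]_eq = 0.01294 M

Q₀ = 0.005184 vs Keq = 3.0450e-05 ⇒ Q>K, reverse
Step 1:
                    E           A
  I           0.01425     0.04196
  C           0.01094    -0.03281
  E           0.02519    0.009153
  solve Keq expr → x = -0.01094; check Q = 3.0450e-05
Then add 0.04717 M of E.
Step 2:
                    E           A
  I           0.07236    0.009153
  C         -0.001261    0.003783
  E           0.07109     0.01294
  solve Keq expr → x = 0.001261; check Q = 3.0450e-05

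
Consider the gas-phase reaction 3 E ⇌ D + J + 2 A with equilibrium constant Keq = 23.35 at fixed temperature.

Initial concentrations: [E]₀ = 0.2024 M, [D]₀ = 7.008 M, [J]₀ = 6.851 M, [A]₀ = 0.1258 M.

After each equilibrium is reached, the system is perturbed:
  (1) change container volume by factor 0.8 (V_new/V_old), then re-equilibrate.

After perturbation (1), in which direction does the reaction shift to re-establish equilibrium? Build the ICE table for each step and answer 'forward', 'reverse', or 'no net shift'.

Direction: reverse

Q₀ = 91.64 vs Keq = 23.35 ⇒ Q>K, reverse
Step 1:
                   E          D          J          A
  I           0.2024      7.008      6.851     0.1258
  C          0.05319   -0.01773   -0.01773   -0.03546
  E           0.2556       6.99      6.833    0.09034
  solve Keq expr → x = -0.01773; check Q = 23.35
Then change container volume by factor 0.8 (V_new/V_old).
Step 2:
                   E          D          J          A
  I           0.3195      8.738      8.542     0.1129
  C          0.01038  -0.003459  -0.003459  -0.006918
  E           0.3299      8.734      8.538      0.106
  solve Keq expr → x = -0.003459; check Q = 23.35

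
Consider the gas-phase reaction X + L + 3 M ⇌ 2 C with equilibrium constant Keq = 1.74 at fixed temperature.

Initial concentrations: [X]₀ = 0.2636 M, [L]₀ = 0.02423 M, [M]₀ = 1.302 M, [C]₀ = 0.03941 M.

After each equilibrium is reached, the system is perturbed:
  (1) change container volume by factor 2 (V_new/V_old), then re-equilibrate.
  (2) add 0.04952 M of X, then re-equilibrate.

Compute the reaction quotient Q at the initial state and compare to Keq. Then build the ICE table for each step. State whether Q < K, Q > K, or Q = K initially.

Q₀ = 0.1102 vs Keq = 1.74 ⇒ Q<K, forward
Step 1:
                  X         L         M         C
  init       0.2636   0.02423     1.302   0.03941
  Δ        -0.01757  -0.01757  -0.05271   0.03514
  eq          0.246  0.006659     1.249   0.07455
  solve Keq expr → x = 0.01757; check Q = 1.74
Then change container volume by factor 2 (V_new/V_old).
Step 2:
                  X         L         M         C
  init        0.123  0.003329    0.6246   0.03728
  Δ        0.006484  0.006484   0.01945  -0.01297
  eq         0.1295  0.009814    0.6441   0.02431
  solve Keq expr → x = -0.006484; check Q = 1.74
Then add 0.04952 M of X.
Step 3:
                  X         L         M         C
  init        0.179  0.009814    0.6441   0.02431
  Δ       -0.001135 -0.001135 -0.003406  0.002271
  eq         0.1779  0.008678    0.6407   0.02658
  solve Keq expr → x = 0.001135; check Q = 1.74

Q₀ = 0.1102; Q < K (proceeds forward)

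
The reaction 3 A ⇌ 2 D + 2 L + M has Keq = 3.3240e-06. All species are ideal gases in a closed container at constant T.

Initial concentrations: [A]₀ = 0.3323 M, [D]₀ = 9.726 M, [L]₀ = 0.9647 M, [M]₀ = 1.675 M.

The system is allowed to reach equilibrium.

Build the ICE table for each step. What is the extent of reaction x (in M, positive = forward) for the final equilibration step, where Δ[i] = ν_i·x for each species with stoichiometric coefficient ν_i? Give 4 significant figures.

x = -0.4821 M

Q₀ = 4019 vs Keq = 3.3240e-06 ⇒ Q>K, reverse
Step 1:
                  A         D         L         M
  Initial    0.3323     9.726    0.9647     1.675
  Change      1.446   -0.9642   -0.9642   -0.4821
  Equil       1.779     8.762 4.5195e-04     1.193
  solve Keq expr → x = -0.4821; check Q = 3.3240e-06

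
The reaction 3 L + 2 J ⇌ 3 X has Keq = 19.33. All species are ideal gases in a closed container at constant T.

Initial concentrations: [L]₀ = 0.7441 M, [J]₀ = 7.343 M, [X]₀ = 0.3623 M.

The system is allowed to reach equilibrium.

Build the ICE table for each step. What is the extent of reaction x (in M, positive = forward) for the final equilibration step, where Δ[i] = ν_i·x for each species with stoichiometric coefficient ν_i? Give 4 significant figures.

x = 0.2137 M

Q₀ = 0.002141 vs Keq = 19.33 ⇒ Q<K, forward
Step 1:
                  L         J         X
  init       0.7441     7.343    0.3623
  Δ         -0.6411   -0.4274    0.6411
  eq          0.103     6.916     1.003
  solve Keq expr → x = 0.2137; check Q = 19.33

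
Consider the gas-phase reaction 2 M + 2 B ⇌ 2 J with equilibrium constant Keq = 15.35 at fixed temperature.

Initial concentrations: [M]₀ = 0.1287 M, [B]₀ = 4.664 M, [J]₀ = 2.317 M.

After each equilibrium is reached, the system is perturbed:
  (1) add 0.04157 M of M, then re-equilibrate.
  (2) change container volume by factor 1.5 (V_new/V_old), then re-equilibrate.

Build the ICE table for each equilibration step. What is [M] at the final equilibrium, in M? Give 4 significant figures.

Q₀ = 14.9 vs Keq = 15.35 ⇒ Q<K, forward
Step 1:
                  M         B         J
  Initial    0.1287     4.664     2.317
  Change  -0.001758 -0.001758  0.001758
  Equil      0.1269     4.662     2.319
  solve Keq expr → x = 8.7885e-04; check Q = 15.35
Then add 0.04157 M of M.
Step 2:
                  M         B         J
  Initial    0.1685     4.662     2.319
  Change    -0.0384   -0.0384    0.0384
  Equil      0.1301     4.624     2.357
  solve Keq expr → x = 0.0192; check Q = 15.35
Then change container volume by factor 1.5 (V_new/V_old).
Step 3:
                  M         B         J
  Initial   0.08674     3.083     1.571
  Change    0.03861   0.03861  -0.03861
  Equil      0.1253     3.121     1.533
  solve Keq expr → x = -0.0193; check Q = 15.35

[M]_eq = 0.1253 M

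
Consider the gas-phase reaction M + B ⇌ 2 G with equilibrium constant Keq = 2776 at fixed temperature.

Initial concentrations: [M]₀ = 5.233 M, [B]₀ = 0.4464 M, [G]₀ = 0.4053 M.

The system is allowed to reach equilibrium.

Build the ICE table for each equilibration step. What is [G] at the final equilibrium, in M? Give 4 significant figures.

Q₀ = 0.07032 vs Keq = 2776 ⇒ Q<K, forward
Step 1:
                  M         B         G
  init        5.233    0.4464    0.4053
  Δ         -0.4463   -0.4463    0.8925
  eq          4.787 1.2676e-04     1.298
  solve Keq expr → x = 0.4463; check Q = 2776

[G]_eq = 1.298 M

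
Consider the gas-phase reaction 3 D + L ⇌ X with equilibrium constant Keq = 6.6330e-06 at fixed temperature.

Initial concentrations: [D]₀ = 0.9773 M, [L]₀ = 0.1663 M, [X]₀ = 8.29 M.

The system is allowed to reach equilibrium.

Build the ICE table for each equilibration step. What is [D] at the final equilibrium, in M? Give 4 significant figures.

[D]_eq = 23.77 M

Q₀ = 53.4 vs Keq = 6.6330e-06 ⇒ Q>K, reverse
Step 1:
                   D          L          X
  Initial     0.9773     0.1663       8.29
  Change       22.79      7.598     -7.598
  Equil        23.77      7.764     0.6918
  solve Keq expr → x = -7.598; check Q = 6.6330e-06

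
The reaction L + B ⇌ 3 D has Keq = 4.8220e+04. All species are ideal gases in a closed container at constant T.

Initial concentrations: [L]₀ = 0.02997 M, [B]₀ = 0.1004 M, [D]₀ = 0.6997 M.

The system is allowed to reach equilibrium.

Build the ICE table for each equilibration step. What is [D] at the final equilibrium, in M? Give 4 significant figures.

[D]_eq = 0.7892 M

Q₀ = 113.8 vs Keq = 4.8220e+04 ⇒ Q<K, forward
Step 1:
                  L         B         D
  init      0.02997    0.1004    0.6997
  Δ        -0.02983  -0.02983   0.08948
  eq      1.4443e-04   0.07057    0.7892
  solve Keq expr → x = 0.02983; check Q = 4.8220e+04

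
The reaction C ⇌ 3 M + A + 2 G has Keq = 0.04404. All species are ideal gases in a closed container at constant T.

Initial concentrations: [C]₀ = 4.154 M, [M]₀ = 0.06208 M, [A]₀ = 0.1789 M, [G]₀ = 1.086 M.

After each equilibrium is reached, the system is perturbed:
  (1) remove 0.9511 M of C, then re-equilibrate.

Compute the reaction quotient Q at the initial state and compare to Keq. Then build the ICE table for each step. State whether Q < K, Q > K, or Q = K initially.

Q₀ = 1.2152e-05; Q < K (proceeds forward)

Q₀ = 1.2152e-05 vs Keq = 0.04404 ⇒ Q<K, forward
Step 1:
                  C         M         A         G
  Initial     4.154   0.06208    0.1789     1.086
  Change    -0.1832    0.5497    0.1832    0.3664
  Equil       3.971    0.6117    0.3621     1.452
  solve Keq expr → x = 0.1832; check Q = 0.04404
Then remove 0.9511 M of C.
Step 2:
                  C         M         A         G
  Initial      3.02    0.6117    0.3621     1.452
  Change    0.01296  -0.03889  -0.01296  -0.02593
  Equil       3.033    0.5728    0.3492     1.427
  solve Keq expr → x = -0.01296; check Q = 0.04404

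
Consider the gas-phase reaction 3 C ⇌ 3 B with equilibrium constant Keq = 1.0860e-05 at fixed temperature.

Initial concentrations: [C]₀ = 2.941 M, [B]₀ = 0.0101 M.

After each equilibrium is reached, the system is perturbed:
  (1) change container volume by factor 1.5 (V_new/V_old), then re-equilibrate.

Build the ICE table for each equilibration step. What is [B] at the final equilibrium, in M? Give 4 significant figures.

[B]_eq = 0.04262 M

Q₀ = 4.0502e-08 vs Keq = 1.0860e-05 ⇒ Q<K, forward
Step 1:
                  C         B
  Initial     2.941    0.0101
  Change   -0.05384   0.05384
  Equil       2.887   0.06394
  solve Keq expr → x = 0.01795; check Q = 1.0860e-05
Then change container volume by factor 1.5 (V_new/V_old).
Step 2:
                  C         B
  Initial     1.925   0.04262
  Change          0         0
  Equil       1.925   0.04262
  solve Keq expr → x = 0; check Q = 1.0860e-05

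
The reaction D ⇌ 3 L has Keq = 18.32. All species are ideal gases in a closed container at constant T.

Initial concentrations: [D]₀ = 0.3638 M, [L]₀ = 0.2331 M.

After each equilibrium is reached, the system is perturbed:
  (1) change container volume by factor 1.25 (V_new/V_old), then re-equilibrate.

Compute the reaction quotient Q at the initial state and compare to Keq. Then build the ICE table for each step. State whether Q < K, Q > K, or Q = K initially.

Q₀ = 0.03481; Q < K (proceeds forward)

Q₀ = 0.03481 vs Keq = 18.32 ⇒ Q<K, forward
Step 1:
                   D          L
  init        0.3638     0.2331
  Δ          -0.2903      0.871
  eq         0.07347      1.104
  solve Keq expr → x = 0.2903; check Q = 18.32
Then change container volume by factor 1.25 (V_new/V_old).
Step 2:
                   D          L
  init       0.05877     0.8833
  Δ         -0.01508    0.04524
  eq          0.0437     0.9285
  solve Keq expr → x = 0.01508; check Q = 18.32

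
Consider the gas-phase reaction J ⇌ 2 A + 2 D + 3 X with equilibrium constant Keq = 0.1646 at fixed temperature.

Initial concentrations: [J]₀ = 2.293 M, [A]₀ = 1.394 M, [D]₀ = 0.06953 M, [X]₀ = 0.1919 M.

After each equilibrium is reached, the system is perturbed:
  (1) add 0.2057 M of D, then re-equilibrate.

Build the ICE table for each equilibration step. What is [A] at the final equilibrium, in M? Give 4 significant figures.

Q₀ = 2.8953e-05 vs Keq = 0.1646 ⇒ Q<K, forward
Step 1:
                  J         A         D         X
  Initial     2.293     1.394   0.06953    0.1919
  Change     -0.199     0.398     0.398     0.597
  Equil       2.094     1.792    0.4675    0.7889
  solve Keq expr → x = 0.199; check Q = 0.1646
Then add 0.2057 M of D.
Step 2:
                  J         A         D         X
  Initial     2.094     1.792    0.6732    0.7889
  Change    0.03433  -0.06866  -0.06866    -0.103
  Equil       2.128     1.723    0.6046    0.6859
  solve Keq expr → x = -0.03433; check Q = 0.1646

[A]_eq = 1.723 M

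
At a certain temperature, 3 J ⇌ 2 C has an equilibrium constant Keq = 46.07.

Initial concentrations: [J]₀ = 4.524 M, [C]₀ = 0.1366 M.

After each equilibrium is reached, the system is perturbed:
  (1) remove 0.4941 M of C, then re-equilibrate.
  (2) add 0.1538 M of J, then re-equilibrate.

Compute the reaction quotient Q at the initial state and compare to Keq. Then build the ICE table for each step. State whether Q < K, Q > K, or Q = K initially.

Q₀ = 2.0153e-04 vs Keq = 46.07 ⇒ Q<K, forward
Step 1:
                    J           C
  Initial       4.524      0.1366
  Change       -3.972       2.648
  Equil        0.5521       2.785
  solve Keq expr → x = 1.324; check Q = 46.07
Then remove 0.4941 M of C.
Step 2:
                    J           C
  Initial      0.5521        2.29
  Change     -0.06164     0.04109
  Equil        0.4905       2.332
  solve Keq expr → x = 0.02055; check Q = 46.07
Then add 0.1538 M of J.
Step 3:
                    J           C
  Initial      0.6443       2.332
  Change      -0.1407     0.09382
  Equil        0.5035       2.425
  solve Keq expr → x = 0.04691; check Q = 46.07

Q₀ = 2.0153e-04; Q < K (proceeds forward)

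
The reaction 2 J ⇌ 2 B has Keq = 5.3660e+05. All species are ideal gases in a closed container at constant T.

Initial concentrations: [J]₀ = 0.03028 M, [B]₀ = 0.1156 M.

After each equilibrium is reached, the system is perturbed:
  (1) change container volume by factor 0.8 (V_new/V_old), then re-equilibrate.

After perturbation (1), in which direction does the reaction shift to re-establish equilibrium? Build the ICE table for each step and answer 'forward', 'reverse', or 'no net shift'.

Direction: no net shift

Q₀ = 14.57 vs Keq = 5.3660e+05 ⇒ Q<K, forward
Step 1:
                    J           B
  I           0.03028      0.1156
  C          -0.03008     0.03008
  E        1.9887e-04      0.1457
  solve Keq expr → x = 0.01504; check Q = 5.3660e+05
Then change container volume by factor 0.8 (V_new/V_old).
Step 2:
                    J           B
  I        2.4859e-04      0.1821
  C                 0           0
  E        2.4859e-04      0.1821
  solve Keq expr → x = 0; check Q = 5.3660e+05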